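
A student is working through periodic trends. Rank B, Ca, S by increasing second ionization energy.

Ca < S < B

Consider each +1 ion: B⁺ still has 2 valence electrons; Ca⁺ still has 1 valence electron; S⁺ still has 5 valence electrons.
All are still removing valence electrons, so compare the +1 ions as you would atoms: IE_2 generally rises across a period (higher Z_eff) and falls down a group (larger shell), subject to the usual subshell exceptions.
Valence configurations: B⁺ [He]2s², Ca⁺ [Ar]4s¹, S⁺ [Ne]3s²3p³.
Tabulated IE_2 (kJ/mol): B 2427, Ca 1145, S 2252.
Hence IE_2: Ca < S < B.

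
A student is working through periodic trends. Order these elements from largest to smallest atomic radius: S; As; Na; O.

Across a period the added protons contract the valence shell; down a group each new principal shell makes the atom larger.
Neither a single period nor a single group — weigh both effects.
S > O: S sits below O in group 16, so the down-group effect alone puts S larger.
As > S: relative to S, both the across-period and down-group shifts push As's atomic radius up.
Na > As: the two effects oppose for this pair; the across-period effect wins (155 vs 121 pm).
Approximate values (pm): O 63, Na 155, S 103, As 121.
So from largest to smallest: Na > As > S > O.

Na > As > S > O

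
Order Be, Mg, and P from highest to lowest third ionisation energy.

The third ionization energy removes an electron from the +2 ion. For each element: Be²⁺ is the bare [He] core; Mg²⁺ is the bare [Ne] core; P²⁺ still has 3 valence electrons.
Pulling an electron out of a noble-gas core costs far more than removing a remaining valence electron, so Mg and Be sit at the high end of IE_3.
Tabulated IE_3 (kJ/mol): Be 14849, Mg 7733, P 2914.
Overall IE_3 order: P < Mg < Be.

Be, Mg, P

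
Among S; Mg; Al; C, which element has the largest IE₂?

C

Consider each +1 ion: S⁺ still has 5 valence electrons; Mg⁺ still has 1 valence electron; Al⁺ still has 2 valence electrons; C⁺ still has 3 valence electrons.
All are still removing valence electrons, so compare the +1 ions as you would atoms: IE_2 generally rises across a period (higher Z_eff) and falls down a group (larger shell), subject to the usual subshell exceptions.
Valence configurations: S⁺ [Ne]3s²3p³, Mg⁺ [Ne]3s¹, Al⁺ [Ne]3s², C⁺ [He]2s²2p¹.
Approximate IE_2 values (kJ/mol): S 2252, Mg 1451, Al 1817, C 2353.
Putting it together, IE_2: Mg < Al < S < C.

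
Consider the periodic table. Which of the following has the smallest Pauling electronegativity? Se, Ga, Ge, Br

Atoms toward the upper right of the periodic table pull bonding electrons most strongly.
All lie in period 4, so electronegativity increases left to right.
The smallest Pauling electronegativity among these belongs to Ga.

Ga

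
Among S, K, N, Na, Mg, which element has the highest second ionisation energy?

Na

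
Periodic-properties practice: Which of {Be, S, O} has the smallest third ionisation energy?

Consider each +2 ion: Be²⁺ is the bare [He] core; S²⁺ still has 4 valence electrons; O²⁺ still has 4 valence electrons.
Breaking into a closed-shell core is much more expensive than removing a leftover valence electron — Be has the largest IE_3 here.
Valence configurations: S²⁺ [Ne]3s²3p², O²⁺ [He]2s²2p².
Approximate IE_3 values (kJ/mol): Be 14849, S 3357, O 5300.
So the third ionization energies run S < O < Be.

S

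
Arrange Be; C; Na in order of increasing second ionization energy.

Be < C < Na

After 1 electron has been removed, what remains? Be⁺ still has 1 valence electron; C⁺ still has 3 valence electrons; Na⁺ is the bare [Ne] core.
Breaking into a closed-shell core is much more expensive than removing a leftover valence electron — Na has the largest IE_2 here.
Valence configurations: Be⁺ [He]2s¹, C⁺ [He]2s²2p¹.
Approximate IE_2 values (kJ/mol): Be 1757, C 2353, Na 4562.
Putting it together, IE_2: Be < C < Na.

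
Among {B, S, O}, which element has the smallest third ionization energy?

S

After 2 electrons have been removed, what remains? B²⁺ still has 1 valence electron; S²⁺ still has 4 valence electrons; O²⁺ still has 4 valence electrons.
All are still removing valence electrons, so compare the +2 ions as you would atoms: IE_3 generally rises across a period (higher Z_eff) and falls down a group (larger shell), subject to the usual subshell exceptions.
Valence configurations: B²⁺ [He]2s¹, S²⁺ [Ne]3s²3p², O²⁺ [He]2s²2p².
Tabulated IE_3 (kJ/mol): B 3660, S 3357, O 5300.
Overall IE_3 order: S < B < O.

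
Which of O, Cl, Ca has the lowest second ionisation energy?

Ca

After 1 electron has been removed, what remains? O⁺ still has 5 valence electrons; Cl⁺ still has 6 valence electrons; Ca⁺ still has 1 valence electron.
All are still removing valence electrons, so compare the +1 ions as you would atoms: IE_2 generally rises across a period (higher Z_eff) and falls down a group (larger shell), subject to the usual subshell exceptions.
Valence configurations: O⁺ [He]2s²2p³, Cl⁺ [Ne]3s²3p⁴, Ca⁺ [Ar]4s¹.
Tabulated IE_2 (kJ/mol): O 3388, Cl 2298, Ca 1145.
Hence IE_2: Ca < Cl < O.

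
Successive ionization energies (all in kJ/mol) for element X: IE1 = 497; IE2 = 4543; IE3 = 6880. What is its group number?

Look for the largest jump between consecutive ionization energies: IE2/IE1 ≈ 9.1, far larger than any earlier ratio.
That jump marks the point where a core electron is being removed. So the atom has 1 valence electron.
A main-group element with 1 valence electron is in group 1.

Group 1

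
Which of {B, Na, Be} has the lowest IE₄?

Na

After 3 electrons have been removed, what remains? B³⁺ is the bare [He] core; Na³⁺ is already 2 electrons into the core; Be³⁺ is already 1 electron into the core.
All of these are removing an electron from a noble-gas core or deeper; the smaller core (lower principal quantum number) is held far more tightly, and within a period the higher nuclear charge binds the same core more tightly.
Approximate IE_4 values (kJ/mol): B 25026, Na 9543, Be 21007.
So the fourth ionization energies run Na < Be < B.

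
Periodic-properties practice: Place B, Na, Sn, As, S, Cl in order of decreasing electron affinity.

Cl, S, Sn, As, Na, B

B is in period 2, group 13; Na is in period 3, group 1; S is in period 3, group 16; Cl is in period 3, group 17; As is in period 4, group 15; Sn is in period 5, group 14.
EA tends to increase across a period and decrease down a group, though the pattern is less regular than for IE or radius.
Neither a single period nor a single group — weigh both effects.
Na > B: this pair runs against the simple trend — see the exception note.
As > Na: period and group pull opposite ways; the across-period shift dominates (78 vs 53 kJ/mol).
Sn > As: this pair runs against the simple trend — see the exception note.
S > Sn: relative to Sn, both the across-period and down-group shifts push S's electron affinity up.
Cl > S: both are in period 3; the period trend gives Cl the larger value.
Note the exception: Na has a higher electron affinity than B, contrary to the simple trend — B's ns²np¹ configuration gives only a small electron affinity — the sparsely filled np subshell binds an added electron weakly.
Note the exception: Sn has a higher electron affinity than As, contrary to the simple trend — adding an electron to As's half-filled np³ subshell costs electron-pairing energy.
Tabulated electron affinity (kJ/mol): B 27, Na 53, S 200, Cl 349, As 78, Sn 107.
So from highest to lowest: Cl > S > Sn > As > Na > B.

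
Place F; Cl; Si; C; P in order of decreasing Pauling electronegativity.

F > Cl > C > P > Si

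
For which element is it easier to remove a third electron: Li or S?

S

The third ionization energy removes an electron from the +2 ion. For each element: Li²⁺ is already 1 electron into the core; S²⁺ still has 4 valence electrons.
Breaking into a closed-shell core is much more expensive than removing a leftover valence electron — Li has the largest IE_3 here.
Tabulated IE_3 (kJ/mol): Li 11815, S 3357.
Overall IE_3 order: S < Li.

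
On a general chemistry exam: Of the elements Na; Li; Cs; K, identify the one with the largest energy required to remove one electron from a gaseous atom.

Li

First ionization energy rises across a period (greater Z_eff holds electrons more tightly) and falls down a group (valence electrons are farther from the nucleus).
All are in group 1, so first ionization energy increases up the group.
The largest energy required to remove one electron from a gaseous atom among these belongs to Li.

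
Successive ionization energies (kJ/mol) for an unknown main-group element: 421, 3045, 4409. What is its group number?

Group 1

Look for the largest jump between consecutive ionization energies: IE2/IE1 ≈ 7.2, far larger than any earlier ratio.
That jump marks the point where a core electron is being removed. So the atom has 1 valence electron.
A main-group element with 1 valence electron is in group 1.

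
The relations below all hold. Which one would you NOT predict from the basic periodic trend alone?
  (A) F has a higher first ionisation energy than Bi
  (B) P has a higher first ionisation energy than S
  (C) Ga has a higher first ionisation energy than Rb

The general trend: first ionisation energy increases across a period and decreases down a group.
(A) F (period 2, group 17) vs Bi (period 6, group 15): the stated order agrees with the simple trend.
(B) P (period 3, group 15) vs S (period 3, group 16): the stated order contradicts the simple trend.
(C) Ga (period 4, group 13) vs Rb (period 5, group 1): the stated order agrees with the simple trend.
The exception is (B): S (3p⁴) ionizes more easily than half-filled P (3p³) because the paired 3p electron in S is pushed out by e⁻–e⁻ repulsion.

(B)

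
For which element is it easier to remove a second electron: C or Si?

Si

The second ionization energy removes an electron from the +1 ion. For each element: C⁺ still has 3 valence electrons; Si⁺ still has 3 valence electrons.
All are still removing valence electrons, so compare the +1 ions as you would atoms: IE_2 generally rises across a period (higher Z_eff) and falls down a group (larger shell), subject to the usual subshell exceptions.
Valence configurations: C⁺ [He]2s²2p¹, Si⁺ [Ne]3s²3p¹.
The numbers (kJ/mol): C 2353, Si 1577.
So the second ionization energies run Si < C.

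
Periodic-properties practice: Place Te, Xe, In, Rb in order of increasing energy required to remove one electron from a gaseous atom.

Rb < In < Te < Xe

Rb is in period 5, group 1; In is in period 5, group 13; Te is in period 5, group 16; Xe is in period 5, group 18.
IE₁ increases left→right with effective nuclear charge and decreases top→bottom as the valence shell moves farther out.
All lie in period 5, so first ionization energy increases left to right.
So from lowest to highest: Rb < In < Te < Xe.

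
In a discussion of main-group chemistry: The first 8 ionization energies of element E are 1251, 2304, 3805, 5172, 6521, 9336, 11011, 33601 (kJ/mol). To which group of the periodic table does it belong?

Look for the largest jump between consecutive ionization energies: IE8/IE7 ≈ 3.1, far larger than any earlier ratio.
That jump marks the point where a core electron is being removed. So the atom has 7 valence electrons.
A main-group element with 7 valence electrons is in group 17.

Group 17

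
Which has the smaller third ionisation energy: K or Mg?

K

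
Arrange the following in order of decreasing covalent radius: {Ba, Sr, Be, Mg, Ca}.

Ba > Sr > Ca > Mg > Be

Be is in period 2, group 2; Mg is in period 3, group 2; Ca is in period 4, group 2; Sr is in period 5, group 2; Ba is in period 6, group 2.
Across a period the added protons contract the valence shell; down a group each new principal shell makes the atom larger.
All are in group 2, so atomic radius increases down the group.
So from largest to smallest: Ba > Sr > Ca > Mg > Be.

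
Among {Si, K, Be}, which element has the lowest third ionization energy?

Si

After 2 electrons have been removed, what remains? Si²⁺ still has 2 valence electrons; K²⁺ is already 1 electron into the core; Be²⁺ is the bare [He] core.
Breaking into a closed-shell core is much more expensive than removing a leftover valence electron — K and Be have the largest IE_3 here.
Tabulated IE_3 (kJ/mol): Si 3232, K 4420, Be 14849.
Overall IE_3 order: Si < K < Be.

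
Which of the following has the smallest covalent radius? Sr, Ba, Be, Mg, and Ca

Be is in period 2, group 2; Mg is in period 3, group 2; Ca is in period 4, group 2; Sr is in period 5, group 2; Ba is in period 6, group 2.
Moving right in a period, electrons are added to the same shell under a stronger nuclear pull, so atoms get smaller; moving down, a new shell is opened and atoms get larger.
All are in group 2, so atomic radius increases down the group.
The smallest covalent radius among these belongs to Be.

Be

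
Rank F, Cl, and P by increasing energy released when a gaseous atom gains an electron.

P, F, Cl

F is in period 2, group 17; P is in period 3, group 15; Cl is in period 3, group 17.
Atoms with high Z_eff and room in the valence shell (especially the halogens) have the most exothermic electron affinities.
These span different periods and groups, so the two trends combine.
F > P: relative to P, both the across-period and down-group shifts push F's electron affinity up.
Cl > F: this pair runs against the simple trend — see the exception note.
Note the exception: Cl has a higher electron affinity than F, contrary to the simple trend — F's small 2p subshell makes the incoming electron feel strong e⁻–e⁻ repulsion, so Cl actually releases more energy on gaining an electron.
Approximate values (kJ/mol): F 328, P 72, Cl 349.
So from lowest to highest: P < F < Cl.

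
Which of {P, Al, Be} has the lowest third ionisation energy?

Al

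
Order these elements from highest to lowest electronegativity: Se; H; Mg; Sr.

Se > H > Mg > Sr

Smaller atoms with higher effective nuclear charge are more electronegative.
Here both period and group differ, so the two effects have to be weighed against each other.
Mg > Sr: Mg sits above Sr in group 2, so the down-group effect alone puts Mg higher.
H > Mg: period and group pull opposite ways; the down-group shift dominates (2.20 vs 1.31).
Se > H: period and group pull opposite ways; the across-period shift dominates (2.55 vs 2.20).
For reference (Pauling): H 2.20, Mg 1.31, Se 2.55, Sr 0.95.
So from highest to lowest: Se > H > Mg > Sr.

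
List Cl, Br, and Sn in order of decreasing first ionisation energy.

Cl, Br, Sn

Cl is in period 3, group 17; Br is in period 4, group 17; Sn is in period 5, group 14.
First ionization energy rises across a period (greater Z_eff holds electrons more tightly) and falls down a group (valence electrons are farther from the nucleus).
Here both period and group differ, so the two effects have to be weighed against each other.
Br > Sn: both effects reinforce here, so Br is clearly the higher of the two.
Cl > Br: Cl sits above Br in group 17, so the down-group effect alone puts Cl higher.
Approximate values (kJ/mol): Cl 1251, Br 1140, Sn 709.
So from highest to lowest: Cl > Br > Sn.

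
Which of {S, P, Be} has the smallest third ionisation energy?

P

Consider each +2 ion: S²⁺ still has 4 valence electrons; P²⁺ still has 3 valence electrons; Be²⁺ is the bare [He] core.
Pulling an electron out of a noble-gas core costs far more than removing a remaining valence electron, so Be sits at the high end of IE_3.
Valence configurations: S²⁺ [Ne]3s²3p², P²⁺ [Ne]3s²3p¹.
Approximate IE_3 values (kJ/mol): S 3357, P 2914, Be 14849.
Hence IE_3: P < S < Be.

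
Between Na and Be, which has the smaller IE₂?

Be

IE_2 is the cost of taking one more electron from the +1 cation: Na⁺ is the bare [Ne] core; Be⁺ still has 1 valence electron.
Breaking into a closed-shell core is much more expensive than removing a leftover valence electron — Na has the largest IE_2 here.
The numbers (kJ/mol): Na 4562, Be 1757.
So the second ionization energies run Be < Na.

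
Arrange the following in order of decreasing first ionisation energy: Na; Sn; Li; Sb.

Sb > Sn > Li > Na

Li is in period 2, group 1; Na is in period 3, group 1; Sn is in period 5, group 14; Sb is in period 5, group 15.
First ionization energy rises across a period (greater Z_eff holds electrons more tightly) and falls down a group (valence electrons are farther from the nucleus).
These span different periods and groups, so the two trends combine.
Li > Na: Li sits above Na in group 1, so the down-group effect alone puts Li higher.
Sn > Li: period and group pull opposite ways; the across-period shift dominates (709 vs 520 kJ/mol).
Sb > Sn: Sb lies to the right of Sn in period 5, so the across-period effect alone puts Sb higher.
Approximate values (kJ/mol): Li 520, Na 496, Sn 709, Sb 831.
So from highest to lowest: Sb > Sn > Li > Na.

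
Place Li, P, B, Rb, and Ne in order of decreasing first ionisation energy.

Ne > P > B > Li > Rb

Li is in period 2, group 1; B is in period 2, group 13; Ne is in period 2, group 18; P is in period 3, group 15; Rb is in period 5, group 1.
Removing the outermost electron gets harder across a period and easier down a group.
Neither a single period nor a single group — weigh both effects.
Li > Rb: Li sits above Rb in group 1, so the down-group effect alone puts Li higher.
B > Li: B lies to the right of Li in period 2, so the across-period effect alone puts B higher.
P > B: period and group pull opposite ways; the across-period shift dominates (1012 vs 801 kJ/mol).
Ne > P: both effects reinforce here, so Ne is clearly the higher of the two.
For reference (kJ/mol): Li 520, B 801, Ne 2081, P 1012, Rb 403.
So from highest to lowest: Ne > P > B > Li > Rb.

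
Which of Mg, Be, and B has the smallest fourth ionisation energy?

Mg

After 3 electrons have been removed, what remains? Mg³⁺ is already 1 electron into the core; Be³⁺ is already 1 electron into the core; B³⁺ is the bare [He] core.
All of these are removing an electron from a noble-gas core or deeper; the smaller core (lower principal quantum number) is held far more tightly, and within a period the higher nuclear charge binds the same core more tightly.
The numbers (kJ/mol): Mg 10543, Be 21007, B 25026.
So the fourth ionization energies run Mg < Be < B.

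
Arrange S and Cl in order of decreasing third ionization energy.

Cl > S

The third ionization energy removes an electron from the +2 ion. For each element: S²⁺ still has 4 valence electrons; Cl²⁺ still has 5 valence electrons.
All are still removing valence electrons, so compare the +2 ions as you would atoms: IE_3 generally rises across a period (higher Z_eff) and falls down a group (larger shell), subject to the usual subshell exceptions.
Valence configurations: S²⁺ [Ne]3s²3p², Cl²⁺ [Ne]3s²3p³.
The numbers (kJ/mol): S 3357, Cl 3822.
Putting it together, IE_3: S < Cl.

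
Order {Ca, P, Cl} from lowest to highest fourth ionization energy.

P < Cl < Ca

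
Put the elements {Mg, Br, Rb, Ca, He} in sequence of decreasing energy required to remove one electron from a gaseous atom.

He is in period 1, group 18; Mg is in period 3, group 2; Ca is in period 4, group 2; Br is in period 4, group 17; Rb is in period 5, group 1.
IE₁ increases left→right with effective nuclear charge and decreases top→bottom as the valence shell moves farther out.
Neither a single period nor a single group — weigh both effects.
Ca > Rb: both effects reinforce here, so Ca is clearly the higher of the two.
Mg > Ca: they share group 2; the group trend gives Mg the larger value.
Br > Mg: the two effects oppose for this pair; the across-period effect wins (1140 vs 738 kJ/mol).
He > Br: relative to Br, both the across-period and down-group shifts push He's first ionization energy up.
Tabulated first ionization energy (kJ/mol): He 2372, Mg 738, Ca 590, Br 1140, Rb 403.
So from highest to lowest: He > Br > Mg > Ca > Rb.

He > Br > Mg > Ca > Rb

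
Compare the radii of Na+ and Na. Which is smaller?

Forming Na+ removes 1 electron from Na. Fewer electrons for the same nuclear charge means less shielding and a higher Z_eff on the remaining electrons, and for main-group metals the entire outer shell is lost.
A cation is smaller than its parent atom: Na+ < Na.

Na+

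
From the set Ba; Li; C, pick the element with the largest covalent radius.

Ba

Li is in period 2, group 1; C is in period 2, group 14; Ba is in period 6, group 2.
Radius decreases left→right (rising Z_eff, same n) and increases top→bottom (higher n).
These span different periods and groups, so the two trends combine.
Li > C: both are in period 2; the period trend gives Li the larger value.
Ba > Li: the two effects oppose for this pair; the down-group effect wins (196 vs 133 pm).
Approximate values (pm): Li 133, C 75, Ba 196.
The largest covalent radius among these belongs to Ba.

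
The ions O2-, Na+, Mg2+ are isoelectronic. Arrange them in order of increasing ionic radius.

Mg2+ < Na+ < O2-

All of these have 10 electrons, so size is governed by nuclear charge alone: the more protons, the stronger the pull on the same electron cloud, and the smaller the ion.
Nuclear charges: Mg2+ (Z=12), Na+ (Z=11), O2- (Z=8).
Smallest to largest: Mg2+ < Na+ < O2-.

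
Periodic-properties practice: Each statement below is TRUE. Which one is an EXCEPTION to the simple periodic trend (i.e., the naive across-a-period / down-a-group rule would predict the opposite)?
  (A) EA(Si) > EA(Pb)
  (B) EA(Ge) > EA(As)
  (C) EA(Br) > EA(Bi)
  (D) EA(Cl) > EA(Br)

(B)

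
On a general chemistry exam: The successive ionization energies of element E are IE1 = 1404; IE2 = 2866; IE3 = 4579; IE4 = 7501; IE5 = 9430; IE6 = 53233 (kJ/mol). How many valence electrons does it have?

Look for the largest jump between consecutive ionization energies: IE6/IE5 ≈ 5.6, far larger than any earlier ratio.
That jump marks the point where a core electron is being removed. So the atom has 5 valence electrons.

5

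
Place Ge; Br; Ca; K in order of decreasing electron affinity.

Br > Ge > K > Ca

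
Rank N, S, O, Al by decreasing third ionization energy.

O, N, S, Al

IE_3 is the cost of taking one more electron from the +2 cation: N²⁺ still has 3 valence electrons; S²⁺ still has 4 valence electrons; O²⁺ still has 4 valence electrons; Al²⁺ still has 1 valence electron.
All are still removing valence electrons, so compare the +2 ions as you would atoms: IE_3 generally rises across a period (higher Z_eff) and falls down a group (larger shell), subject to the usual subshell exceptions.
Valence configurations: N²⁺ [He]2s²2p¹, S²⁺ [Ne]3s²3p², O²⁺ [He]2s²2p², Al²⁺ [Ne]3s¹.
Approximate IE_3 values (kJ/mol): N 4578, S 3357, O 5300, Al 2745.
Putting it together, IE_3: Al < S < N < O.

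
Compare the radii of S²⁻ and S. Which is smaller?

S

Forming S²⁻ adds 2 electrons to S. More electron–electron repulsion in the same shell, with unchanged nuclear charge, lets the cloud expand.
An anion is larger than its parent atom: S²⁻ > S.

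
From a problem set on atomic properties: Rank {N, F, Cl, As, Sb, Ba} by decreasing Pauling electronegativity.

F, Cl, N, As, Sb, Ba

N is in period 2, group 15; F is in period 2, group 17; Cl is in period 3, group 17; As is in period 4, group 15; Sb is in period 5, group 15; Ba is in period 6, group 2.
Atoms toward the upper right of the periodic table pull bonding electrons most strongly.
These span different periods and groups, so the two trends combine.
Sb > Ba: both effects reinforce here, so Sb is clearly the higher of the two.
As > Sb: As sits above Sb in group 15, so the down-group effect alone puts As higher.
N > As: they share group 15; the group trend gives N the larger value.
Cl > N: period and group pull opposite ways; the across-period shift dominates (3.16 vs 3.04).
F > Cl: F sits above Cl in group 17, so the down-group effect alone puts F higher.
For reference (Pauling): N 3.04, F 3.98, Cl 3.16, As 2.18, Sb 2.05, Ba 0.89.
So from highest to lowest: F > Cl > N > As > Sb > Ba.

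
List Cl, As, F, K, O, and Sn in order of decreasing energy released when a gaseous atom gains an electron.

Cl > F > O > Sn > As > K

Atoms with high Z_eff and room in the valence shell (especially the halogens) have the most exothermic electron affinities.
Neither a single period nor a single group — weigh both effects.
As > K: both are in period 4; the period trend gives As the larger value.
Sn > As: this pair runs against the simple trend — see the exception note.
O > Sn: both effects reinforce here, so O is clearly the higher of the two.
F > O: F lies to the right of O in period 2, so the across-period effect alone puts F higher.
Cl > F: this pair runs against the simple trend — see the exception note.
Note the exception: Sn has a higher electron affinity than As, contrary to the simple trend — adding an electron to As's half-filled np³ subshell costs electron-pairing energy.
Note the exception: Cl has a higher electron affinity than F, contrary to the simple trend — F's small 2p subshell makes the incoming electron feel strong e⁻–e⁻ repulsion, so Cl actually releases more energy on gaining an electron.
Approximate values (kJ/mol): O 141, F 328, Cl 349, K 48, As 78, Sn 107.
So from highest to lowest: Cl > F > O > Sn > As > K.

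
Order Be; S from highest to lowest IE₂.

Consider each +1 ion: Be⁺ still has 1 valence electron; S⁺ still has 5 valence electrons.
All are still removing valence electrons, so compare the +1 ions as you would atoms: IE_2 generally rises across a period (higher Z_eff) and falls down a group (larger shell), subject to the usual subshell exceptions.
Valence configurations: Be⁺ [He]2s¹, S⁺ [Ne]3s²3p³.
Tabulated IE_2 (kJ/mol): Be 1757, S 2252.
So the second ionization energies run Be < S.

S > Be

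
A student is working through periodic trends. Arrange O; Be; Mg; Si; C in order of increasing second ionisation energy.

IE_2 is the cost of taking one more electron from the +1 cation: O⁺ still has 5 valence electrons; Be⁺ still has 1 valence electron; Mg⁺ still has 1 valence electron; Si⁺ still has 3 valence electrons; C⁺ still has 3 valence electrons.
All are still removing valence electrons, so compare the +1 ions as you would atoms: IE_2 generally rises across a period (higher Z_eff) and falls down a group (larger shell), subject to the usual subshell exceptions.
Valence configurations: O⁺ [He]2s²2p³, Be⁺ [He]2s¹, Mg⁺ [Ne]3s¹, Si⁺ [Ne]3s²3p¹, C⁺ [He]2s²2p¹.
Tabulated IE_2 (kJ/mol): O 3388, Be 1757, Mg 1451, Si 1577, C 2353.
So the second ionization energies run Mg < Si < Be < C < O.

Mg < Si < Be < C < O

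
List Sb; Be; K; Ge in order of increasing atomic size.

Be < Ge < Sb < K

Be is in period 2, group 2; K is in period 4, group 1; Ge is in period 4, group 14; Sb is in period 5, group 15.
Moving right in a period, electrons are added to the same shell under a stronger nuclear pull, so atoms get smaller; moving down, a new shell is opened and atoms get larger.
These span different periods and groups, so the two trends combine.
Ge > Be: the two effects oppose for this pair; the down-group effect wins (121 vs 102 pm).
Sb > Ge: the two effects oppose for this pair; the down-group effect wins (140 vs 121 pm).
K > Sb: the two effects oppose for this pair; the across-period effect wins (196 vs 140 pm).
Approximate values (pm): Be 102, K 196, Ge 121, Sb 140.
So from smallest to largest: Be < Ge < Sb < K.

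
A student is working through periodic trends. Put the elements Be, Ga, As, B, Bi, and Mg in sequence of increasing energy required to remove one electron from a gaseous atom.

Ga < Bi < Mg < B < Be < As

First ionization energy rises across a period (greater Z_eff holds electrons more tightly) and falls down a group (valence electrons are farther from the nucleus).
Neither a single period nor a single group — weigh both effects.
Bi > Ga: period and group pull opposite ways; the across-period shift dominates (703 vs 579 kJ/mol).
Mg > Bi: period and group pull opposite ways; the down-group shift dominates (738 vs 703 kJ/mol).
B > Mg: both effects reinforce here, so B is clearly the higher of the two.
Be > B: this pair runs against the simple trend — see the exception note.
As > Be: period and group pull opposite ways; the across-period shift dominates (947 vs 900 kJ/mol).
Note the exception: Be has a higher first ionization energy than B, contrary to the simple trend — removing B's lone 2p electron is easier than breaking Be's filled 2s².
For reference (kJ/mol): Be 900, B 801, Mg 738, Ga 579, As 947, Bi 703.
So from lowest to highest: Ga < Bi < Mg < B < Be < As.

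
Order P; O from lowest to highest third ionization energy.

P < O

IE_3 is the cost of taking one more electron from the +2 cation: P²⁺ still has 3 valence electrons; O²⁺ still has 4 valence electrons.
All are still removing valence electrons, so compare the +2 ions as you would atoms: IE_3 generally rises across a period (higher Z_eff) and falls down a group (larger shell), subject to the usual subshell exceptions.
Valence configurations: P²⁺ [Ne]3s²3p¹, O²⁺ [He]2s²2p².
Tabulated IE_3 (kJ/mol): P 2914, O 5300.
So the third ionization energies run P < O.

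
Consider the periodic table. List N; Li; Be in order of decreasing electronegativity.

Li is in period 2, group 1; Be is in period 2, group 2; N is in period 2, group 15.
EN rises left→right (higher Z_eff, smaller atoms) and falls top→bottom (larger, more shielded atoms).
All lie in period 2, so electronegativity increases left to right.
So from highest to lowest: N > Be > Li.

N > Be > Li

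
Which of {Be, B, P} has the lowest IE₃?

After 2 electrons have been removed, what remains? Be²⁺ is the bare [He] core; B²⁺ still has 1 valence electron; P²⁺ still has 3 valence electrons.
Breaking into a closed-shell core is much more expensive than removing a leftover valence electron — Be has the largest IE_3 here.
Valence configurations: B²⁺ [He]2s¹, P²⁺ [Ne]3s²3p¹.
Approximate IE_3 values (kJ/mol): Be 14849, B 3660, P 2914.
Putting it together, IE_3: P < B < Be.

P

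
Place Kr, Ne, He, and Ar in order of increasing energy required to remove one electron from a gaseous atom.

He is in period 1, group 18; Ne is in period 2, group 18; Ar is in period 3, group 18; Kr is in period 4, group 18.
First ionization energy rises across a period (greater Z_eff holds electrons more tightly) and falls down a group (valence electrons are farther from the nucleus).
All are in group 18, so first ionization energy increases up the group.
So from lowest to highest: Kr < Ar < Ne < He.

Kr < Ar < Ne < He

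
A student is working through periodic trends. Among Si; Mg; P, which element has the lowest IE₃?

P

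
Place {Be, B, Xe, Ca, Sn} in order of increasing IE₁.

First ionization energy rises across a period (greater Z_eff holds electrons more tightly) and falls down a group (valence electrons are farther from the nucleus).
These span different periods and groups, so the two trends combine.
Sn > Ca: the two effects oppose for this pair; the across-period effect wins (709 vs 590 kJ/mol).
B > Sn: period and group pull opposite ways; the down-group shift dominates (801 vs 709 kJ/mol).
Be > B: this pair runs against the simple trend — see the exception note.
Xe > Be: the two effects oppose for this pair; the across-period effect wins (1170 vs 900 kJ/mol).
Note the exception: Be has a higher first ionization energy than B, contrary to the simple trend — removing B's lone 2p electron is easier than breaking Be's filled 2s².
For reference (kJ/mol): Be 900, B 801, Ca 590, Sn 709, Xe 1170.
So from lowest to highest: Ca < Sn < B < Be < Xe.

Ca < Sn < B < Be < Xe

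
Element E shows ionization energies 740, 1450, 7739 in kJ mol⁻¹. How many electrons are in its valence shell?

2

Look for the largest jump between consecutive ionization energies: IE3/IE2 ≈ 5.3, far larger than any earlier ratio.
That jump marks the point where a core electron is being removed. So the atom has 2 valence electrons.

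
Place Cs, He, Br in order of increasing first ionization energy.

Cs < Br < He

IE₁ increases left→right with effective nuclear charge and decreases top→bottom as the valence shell moves farther out.
Neither a single period nor a single group — weigh both effects.
Br > Cs: both effects reinforce here, so Br is clearly the higher of the two.
He > Br: both effects reinforce here, so He is clearly the higher of the two.
Tabulated first ionization energy (kJ/mol): He 2372, Br 1140, Cs 376.
So from lowest to highest: Cs < Br < He.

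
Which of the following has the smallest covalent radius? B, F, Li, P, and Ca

F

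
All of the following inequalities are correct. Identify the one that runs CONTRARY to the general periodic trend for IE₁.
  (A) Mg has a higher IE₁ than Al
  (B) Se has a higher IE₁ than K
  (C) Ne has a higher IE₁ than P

The general trend: IE₁ increases across a period and decreases down a group.
(A) Mg (period 3, group 2) vs Al (period 3, group 13): the stated order contradicts the simple trend.
(B) Se (period 4, group 16) vs K (period 4, group 1): the stated order agrees with the simple trend.
(C) Ne (period 2, group 18) vs P (period 3, group 15): the stated order agrees with the simple trend.
The exception is (A): Al's single 3p electron is easier to remove than one from Mg's filled 3s².

(A)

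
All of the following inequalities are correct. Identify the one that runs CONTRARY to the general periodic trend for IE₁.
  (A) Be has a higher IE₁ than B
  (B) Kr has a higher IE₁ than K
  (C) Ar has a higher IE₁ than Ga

The general trend: IE₁ increases across a period and decreases down a group.
(A) Be (period 2, group 2) vs B (period 2, group 13): the stated order contradicts the simple trend.
(B) Kr (period 4, group 18) vs K (period 4, group 1): the stated order agrees with the simple trend.
(C) Ar (period 3, group 18) vs Ga (period 4, group 13): the stated order agrees with the simple trend.
The exception is (A): removing B's lone 2p electron is easier than breaking Be's filled 2s².

(A)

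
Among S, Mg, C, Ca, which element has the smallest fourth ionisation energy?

Consider each +3 ion: S³⁺ still has 3 valence electrons; Mg³⁺ is already 1 electron into the core; C³⁺ still has 1 valence electron; Ca³⁺ is already 1 electron into the core.
Core electrons are held far more tightly than valence electrons, so Ca and Mg top the IE_4 order.
Valence configurations: S³⁺ [Ne]3s²3p¹, C³⁺ [He]2s¹.
Approximate IE_4 values (kJ/mol): S 4556, Mg 10543, C 6223, Ca 6491.
So the fourth ionization energies run S < C < Ca < Mg.

S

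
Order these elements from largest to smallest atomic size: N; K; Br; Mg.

K > Mg > Br > N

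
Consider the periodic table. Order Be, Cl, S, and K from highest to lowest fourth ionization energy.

Be, K, Cl, S

The fourth ionization energy removes an electron from the +3 ion. For each element: Be³⁺ is already 1 electron into the core; Cl³⁺ still has 4 valence electrons; S³⁺ still has 3 valence electrons; K³⁺ is already 2 electrons into the core.
Breaking into a closed-shell core is much more expensive than removing a leftover valence electron — K and Be have the largest IE_4 here.
Valence configurations: Cl³⁺ [Ne]3s²3p², S³⁺ [Ne]3s²3p¹.
Approximate IE_4 values (kJ/mol): Be 21007, Cl 5159, S 4556, K 5877.
Overall IE_4 order: S < Cl < K < Be.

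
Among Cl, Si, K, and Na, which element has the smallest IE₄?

Si

The fourth ionization energy removes an electron from the +3 ion. For each element: Cl³⁺ still has 4 valence electrons; Si³⁺ still has 1 valence electron; K³⁺ is already 2 electrons into the core; Na³⁺ is already 2 electrons into the core.
Breaking into a closed-shell core is much more expensive than removing a leftover valence electron — K and Na have the largest IE_4 here.
Valence configurations: Cl³⁺ [Ne]3s²3p², Si³⁺ [Ne]3s¹.
The numbers (kJ/mol): Cl 5159, Si 4356, K 5877, Na 9543.
Hence IE_4: Si < Cl < K < Na.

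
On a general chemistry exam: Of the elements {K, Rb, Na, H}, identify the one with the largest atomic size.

H is in period 1, group 1; Na is in period 3, group 1; K is in period 4, group 1; Rb is in period 5, group 1.
Radius decreases left→right (rising Z_eff, same n) and increases top→bottom (higher n).
All are in group 1, so atomic radius increases down the group.
The largest atomic size among these belongs to Rb.

Rb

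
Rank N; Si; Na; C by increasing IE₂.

Si < C < N < Na

Consider each +1 ion: N⁺ still has 4 valence electrons; Si⁺ still has 3 valence electrons; Na⁺ is the bare [Ne] core; C⁺ still has 3 valence electrons.
Pulling an electron out of a noble-gas core costs far more than removing a remaining valence electron, so Na sits at the high end of IE_2.
Valence configurations: N⁺ [He]2s²2p², Si⁺ [Ne]3s²3p¹, C⁺ [He]2s²2p¹.
Approximate IE_2 values (kJ/mol): N 2856, Si 1577, Na 4562, C 2353.
Overall IE_2 order: Si < C < N < Na.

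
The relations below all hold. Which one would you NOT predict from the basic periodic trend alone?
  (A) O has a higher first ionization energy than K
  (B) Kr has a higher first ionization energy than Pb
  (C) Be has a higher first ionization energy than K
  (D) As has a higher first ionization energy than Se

The general trend: first ionization energy increases across a period and decreases down a group.
(A) O (period 2, group 16) vs K (period 4, group 1): the stated order agrees with the simple trend.
(B) Kr (period 4, group 18) vs Pb (period 6, group 14): the stated order agrees with the simple trend.
(C) Be (period 2, group 2) vs K (period 4, group 1): the stated order agrees with the simple trend.
(D) As (period 4, group 15) vs Se (period 4, group 16): the stated order contradicts the simple trend.
The exception is (D): Se (4p⁴) ionizes more easily than half-filled As (4p³).

(D)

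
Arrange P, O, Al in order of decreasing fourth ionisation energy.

Consider each +3 ion: P³⁺ still has 2 valence electrons; O³⁺ still has 3 valence electrons; Al³⁺ is the bare [Ne] core.
Core electrons are held far more tightly than valence electrons, so Al tops the IE_4 order.
Valence configurations: P³⁺ [Ne]3s², O³⁺ [He]2s²2p¹.
Tabulated IE_4 (kJ/mol): P 4964, O 7469, Al 11577.
So the fourth ionization energies run P < O < Al.

Al > O > P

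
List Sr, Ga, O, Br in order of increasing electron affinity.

Sr, Ga, O, Br

O is in period 2, group 16; Ga is in period 4, group 13; Br is in period 4, group 17; Sr is in period 5, group 2.
Atoms with high Z_eff and room in the valence shell (especially the halogens) have the most exothermic electron affinities.
Neither a single period nor a single group — weigh both effects.
Ga > Sr: both effects reinforce here, so Ga is clearly the higher of the two.
O > Ga: both effects reinforce here, so O is clearly the higher of the two.
Br > O: period and group pull opposite ways; the across-period shift dominates (325 vs 141 kJ/mol).
Tabulated electron affinity (kJ/mol): O 141, Ga 29, Br 325, Sr 5.
So from lowest to highest: Sr < Ga < O < Br.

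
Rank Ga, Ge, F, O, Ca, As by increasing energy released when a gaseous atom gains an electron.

O is in period 2, group 16; F is in period 2, group 17; Ca is in period 4, group 2; Ga is in period 4, group 13; Ge is in period 4, group 14; As is in period 4, group 15.
Atoms with high Z_eff and room in the valence shell (especially the halogens) have the most exothermic electron affinities.
These span different periods and groups, so the two trends combine.
Ga > Ca: both are in period 4; the period trend gives Ga the larger value.
As > Ga: As lies to the right of Ga in period 4, so the across-period effect alone puts As higher.
Ge > As: this pair runs against the simple trend — see the exception note.
O > Ge: both effects reinforce here, so O is clearly the higher of the two.
F > O: both are in period 2; the period trend gives F the larger value.
Note the exception: Ge has a higher electron affinity than As, contrary to the simple trend — adding an electron to As's half-filled 4p³ is unfavourable, so Ge (4p²) has the more exothermic EA.
Tabulated electron affinity (kJ/mol): O 141, F 328, Ca 2, Ga 29, Ge 119, As 78.
So from lowest to highest: Ca < Ga < As < Ge < O < F.

Ca < Ga < As < Ge < O < F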